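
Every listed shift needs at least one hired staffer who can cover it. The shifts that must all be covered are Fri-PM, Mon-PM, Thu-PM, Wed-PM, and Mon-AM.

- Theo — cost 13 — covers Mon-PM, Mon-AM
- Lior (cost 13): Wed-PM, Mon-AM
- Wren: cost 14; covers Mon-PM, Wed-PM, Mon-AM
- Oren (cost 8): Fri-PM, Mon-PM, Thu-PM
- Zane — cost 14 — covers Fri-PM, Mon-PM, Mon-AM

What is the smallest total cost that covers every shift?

Choose Lior and Oren: together they cover Fri-PM, Mon-PM, Thu-PM, Wed-PM, Mon-AM — every shift.
Total cost: 13 + 8 = 21.
No cover costs less than 21.

21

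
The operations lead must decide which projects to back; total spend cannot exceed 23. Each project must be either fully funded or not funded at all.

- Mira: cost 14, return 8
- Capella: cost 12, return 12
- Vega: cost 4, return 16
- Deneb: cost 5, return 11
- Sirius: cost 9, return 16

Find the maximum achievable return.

Take Vega, Deneb, and Sirius: cost 4 + 5 + 9 = 18 ≤ 23, return 16 + 11 + 16 = 43.
No other feasible combination does better.

43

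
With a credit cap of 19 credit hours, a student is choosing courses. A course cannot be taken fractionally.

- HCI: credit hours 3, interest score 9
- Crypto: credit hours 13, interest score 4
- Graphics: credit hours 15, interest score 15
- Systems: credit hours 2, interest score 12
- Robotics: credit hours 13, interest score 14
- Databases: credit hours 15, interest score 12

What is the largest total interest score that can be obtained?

35

Take HCI, Systems, and Robotics: credit hours 3 + 2 + 13 = 18 ≤ 19, interest score 9 + 12 + 14 = 35.
No other feasible combination does better.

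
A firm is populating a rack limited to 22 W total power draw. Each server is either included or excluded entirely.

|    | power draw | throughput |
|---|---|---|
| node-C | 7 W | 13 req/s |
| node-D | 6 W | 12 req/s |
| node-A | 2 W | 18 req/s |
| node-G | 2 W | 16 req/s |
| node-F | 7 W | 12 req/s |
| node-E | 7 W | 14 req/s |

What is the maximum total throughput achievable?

Treat it as a binary knapsack problem.
Take node-C, node-A, node-G, and node-E: power draw 7 + 2 + 2 + 7 = 18 ≤ 22, throughput 13 + 18 + 16 + 14 = 61.
No other feasible combination does better.

61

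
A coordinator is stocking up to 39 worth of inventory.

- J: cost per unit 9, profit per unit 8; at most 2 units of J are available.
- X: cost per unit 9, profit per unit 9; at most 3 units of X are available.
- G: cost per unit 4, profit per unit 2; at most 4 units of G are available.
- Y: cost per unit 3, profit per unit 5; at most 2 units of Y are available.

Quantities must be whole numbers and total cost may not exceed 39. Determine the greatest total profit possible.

This is a bounded integer knapsack.
Take 1×J, 3×X, and 1×Y: cost 39 ≤ 39, profit 1·8 + 3·9 + 1·5 = 40.
No other integer combination yields more.

40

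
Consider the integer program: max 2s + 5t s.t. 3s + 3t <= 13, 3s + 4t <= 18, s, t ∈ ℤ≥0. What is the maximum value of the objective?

20

The continuous relaxation peaks at (0, 4.33) with value 21.67; rounding to a feasible lattice point costs some objective.
(s,t)=(0,4): 3·0+3·4=12≤13, 3·0+4·4=16≤18, objective 20.
(s,t)=(1,3): 3·1+3·3=12≤13, 3·1+4·3=15≤18, objective 17.
(s,t)=(0,3): 3·0+3·3=9≤13, 3·0+4·3=12≤18, objective 15.
The best lattice point is (0,4), giving 20.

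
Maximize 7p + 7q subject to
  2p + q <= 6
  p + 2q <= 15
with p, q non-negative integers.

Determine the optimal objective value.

(p,q)=(0,6): 2·0+1·6=6≤6, 1·0+2·6=12≤15, objective 42.
(p,q)=(0,5): 2·0+1·5=5≤6, 1·0+2·5=10≤15, objective 35.
Maximum is 42 at (p,q)=(0,6).

42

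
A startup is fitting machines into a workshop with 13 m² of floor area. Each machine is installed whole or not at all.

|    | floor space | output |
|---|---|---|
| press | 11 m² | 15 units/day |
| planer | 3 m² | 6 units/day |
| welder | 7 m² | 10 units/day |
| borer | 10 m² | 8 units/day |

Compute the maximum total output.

Treat it as a binary knapsack problem.
Take planer and welder: floor space 3 + 7 = 10 ≤ 13, output 6 + 10 = 16.
No other feasible combination does better.

16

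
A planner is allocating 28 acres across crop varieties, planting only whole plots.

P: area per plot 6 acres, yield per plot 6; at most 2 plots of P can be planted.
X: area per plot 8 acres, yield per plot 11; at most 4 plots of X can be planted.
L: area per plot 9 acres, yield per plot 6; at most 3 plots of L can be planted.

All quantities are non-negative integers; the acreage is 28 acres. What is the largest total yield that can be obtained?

This is a bounded integer knapsack.
X has the best ratio (11/8); taking only X gives at most 3×11 = 33 (stopped by the area limit).
Mixing does better — 2×P and 2×X: area 28 ≤ 28, yield 2·6 + 2·11 = 34.

34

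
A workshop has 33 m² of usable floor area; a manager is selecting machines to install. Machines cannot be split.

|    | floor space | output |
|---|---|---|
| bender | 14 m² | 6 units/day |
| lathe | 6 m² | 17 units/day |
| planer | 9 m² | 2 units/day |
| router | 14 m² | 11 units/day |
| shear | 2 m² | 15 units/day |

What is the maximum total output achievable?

This is a 0-1 knapsack instance.
lathe + planer + router + shear: floor space 6 + 9 + 14 + 2 = 31 ≤ 33, output 17 + 2 + 11 + 15 = 45.
lathe + router + shear: floor space 6 + 14 + 2 = 22 ≤ 33, output 17 + 11 + 15 = 43.
Best is lathe, planer, router, and shear with total output 45.

45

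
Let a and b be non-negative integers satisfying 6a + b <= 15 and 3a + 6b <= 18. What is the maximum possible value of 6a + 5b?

22

Relaxing integrality, the LP optimum is 22.64 at (a,b) = (2.18, 1.91), which is not an integer point.
(a,b)=(2,2): 6·2+1·2=14≤15, 3·2+6·2=18≤18, objective 22.
(a,b)=(2,1): 6·2+1·1=13≤15, 3·2+6·1=12≤18, objective 17.
(a,b)=(1,2): 6·1+1·2=8≤15, 3·1+6·2=15≤18, objective 16.
No feasible integer point exceeds 22.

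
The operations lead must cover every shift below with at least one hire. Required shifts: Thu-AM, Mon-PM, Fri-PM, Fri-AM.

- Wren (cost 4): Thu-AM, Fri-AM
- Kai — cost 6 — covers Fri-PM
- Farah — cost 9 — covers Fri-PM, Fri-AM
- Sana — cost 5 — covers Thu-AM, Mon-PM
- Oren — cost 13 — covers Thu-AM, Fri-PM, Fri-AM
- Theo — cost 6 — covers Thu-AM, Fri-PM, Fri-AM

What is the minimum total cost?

11

The greedy cost-per-new-shift heuristic would pick Wren, Sana, and Kai for 15, but a cheaper cover exists.
Choose Sana and Theo: together they cover Thu-AM, Mon-PM, Fri-PM, Fri-AM — every shift.
Total cost: 5 + 6 = 11.
No cover costs less than 11.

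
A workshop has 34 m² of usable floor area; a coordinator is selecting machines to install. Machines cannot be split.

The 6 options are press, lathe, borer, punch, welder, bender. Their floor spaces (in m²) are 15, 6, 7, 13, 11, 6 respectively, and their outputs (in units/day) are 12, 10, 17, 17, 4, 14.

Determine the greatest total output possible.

58

Treat it as a binary knapsack problem.
Allowing fractional choices, the relaxed optimum would be about 59.6, but machines are indivisible.
lathe + borer + punch + bender: floor space 6 + 7 + 13 + 6 = 32 ≤ 34, output 10 + 17 + 17 + 14 = 58.
press + lathe + borer + bender: floor space 15 + 6 + 7 + 6 = 34 ≤ 34, output 12 + 10 + 17 + 14 = 53.
Best is lathe, borer, punch, and bender with total output 58.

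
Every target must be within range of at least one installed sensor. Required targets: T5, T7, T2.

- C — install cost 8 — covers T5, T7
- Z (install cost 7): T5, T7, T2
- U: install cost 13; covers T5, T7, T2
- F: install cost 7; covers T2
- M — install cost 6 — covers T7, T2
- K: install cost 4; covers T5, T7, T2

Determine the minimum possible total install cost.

4

This is an integer covering problem.
K alone covers T5, T7, T2 — every target.
Total install cost: 4.
No cover costs less than 4.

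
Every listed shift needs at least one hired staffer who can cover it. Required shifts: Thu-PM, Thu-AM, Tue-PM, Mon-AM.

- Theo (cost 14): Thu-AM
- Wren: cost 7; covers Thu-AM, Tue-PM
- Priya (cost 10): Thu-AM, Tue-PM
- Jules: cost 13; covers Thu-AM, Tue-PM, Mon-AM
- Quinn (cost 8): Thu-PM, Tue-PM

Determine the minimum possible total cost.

The greedy cost-per-new-shift heuristic would pick Wren, Quinn, and Jules for 28, but a cheaper cover exists.
Choose Jules and Quinn: together they cover Thu-PM, Thu-AM, Tue-PM, Mon-AM — every shift.
Total cost: 13 + 8 = 21.
No cover costs less than 21.

21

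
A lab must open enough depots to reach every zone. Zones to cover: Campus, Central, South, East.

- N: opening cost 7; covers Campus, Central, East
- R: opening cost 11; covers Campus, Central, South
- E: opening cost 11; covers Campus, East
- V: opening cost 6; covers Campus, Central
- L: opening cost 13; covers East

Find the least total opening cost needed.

Choose N and R: together they cover Campus, Central, South, East — every zone.
Total opening cost: 7 + 11 = 18.
No cover costs less than 18.

18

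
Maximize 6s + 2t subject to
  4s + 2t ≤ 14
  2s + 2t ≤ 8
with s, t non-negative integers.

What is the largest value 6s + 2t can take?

Relaxing integrality, the LP optimum is 21.00 at (s,t) = (3.5, 0), which is not an integer point.
(s,t)=(3,1): 4·3+2·1=14≤14, 2·3+2·1=8≤8, objective 20.
(s,t)=(3,0): 4·3+2·0=12≤14, 2·3+2·0=6≤8, objective 18.
Maximum is 20 at (s,t)=(3,1).

20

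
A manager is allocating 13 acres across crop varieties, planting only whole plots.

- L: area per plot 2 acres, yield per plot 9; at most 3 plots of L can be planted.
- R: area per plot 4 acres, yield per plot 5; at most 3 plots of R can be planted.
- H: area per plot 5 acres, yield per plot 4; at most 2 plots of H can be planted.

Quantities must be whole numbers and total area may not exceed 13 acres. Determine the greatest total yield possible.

32

Take 3×L and 1×R: area 10 ≤ 13, yield 3·9 + 1·5 = 32.
L has the best ratio (9/2) and is taken to its limit of 3; remaining capacity is filled optimally with the others.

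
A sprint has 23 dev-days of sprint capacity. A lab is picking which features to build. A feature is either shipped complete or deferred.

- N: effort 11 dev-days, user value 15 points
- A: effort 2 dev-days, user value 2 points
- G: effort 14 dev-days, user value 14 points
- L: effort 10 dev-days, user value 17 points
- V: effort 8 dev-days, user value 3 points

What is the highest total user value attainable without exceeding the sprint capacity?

34

This is an integer program with binary decision variables.
N + L: effort 11 + 10 = 21 ≤ 23, user value 15 + 17 = 32.
N + A + L: effort 11 + 2 + 10 = 23 ≤ 23, user value 15 + 2 + 17 = 34.
A + L + V: effort 2 + 10 + 8 = 20 ≤ 23, user value 2 + 17 + 3 = 22.
Best is N, A, and L with total user value 34.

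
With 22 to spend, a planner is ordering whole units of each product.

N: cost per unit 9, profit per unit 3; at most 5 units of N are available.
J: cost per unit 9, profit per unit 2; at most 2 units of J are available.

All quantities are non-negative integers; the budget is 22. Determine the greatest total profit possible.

6

N has the best ratio (3/9); taking only N gives at most 2×3 = 6 (stopped by the cost limit).
Optimal: 2×N: cost 18 ≤ 22, profit 2·3 = 6.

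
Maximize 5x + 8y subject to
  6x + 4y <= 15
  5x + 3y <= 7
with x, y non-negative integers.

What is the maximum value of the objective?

16

Relaxing integrality, the LP optimum is 18.67 at (x,y) = (0, 2.33), which is not an integer point.
(x,y)=(0,2): 6·0+4·2=8≤15, 5·0+3·2=6≤7, objective 16.
(x,y)=(0,1): 6·0+4·1=4≤15, 5·0+3·1=3≤7, objective 8.
No feasible integer point exceeds 16.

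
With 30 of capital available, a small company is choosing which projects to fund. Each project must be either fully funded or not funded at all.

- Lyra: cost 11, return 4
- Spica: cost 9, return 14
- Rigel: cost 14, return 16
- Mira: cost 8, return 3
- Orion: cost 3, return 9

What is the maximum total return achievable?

Allowing fractional choices, the relaxed optimum would be about 40.5, but projects are indivisible.
Spica + Rigel + Orion: cost 9 + 14 + 3 = 26 ≤ 30, return 14 + 16 + 9 = 39.
Spica + Rigel: cost 9 + 14 = 23 ≤ 30, return 14 + 16 = 30.
Best is Spica, Rigel, and Orion with total return 39.

39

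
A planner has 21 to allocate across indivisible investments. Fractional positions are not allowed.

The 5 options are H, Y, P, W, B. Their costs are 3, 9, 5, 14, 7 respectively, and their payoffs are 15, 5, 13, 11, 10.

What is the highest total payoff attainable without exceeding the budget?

This is a 0-1 knapsack instance.
H + P + B: cost 3 + 5 + 7 = 15 ≤ 21, payoff 15 + 13 + 10 = 38.
H + Y + P: cost 3 + 9 + 5 = 17 ≤ 21, payoff 15 + 5 + 13 = 33.
H + Y + B: cost 3 + 9 + 7 = 19 ≤ 21, payoff 15 + 5 + 10 = 30.
Best is H, P, and B with total payoff 38.

38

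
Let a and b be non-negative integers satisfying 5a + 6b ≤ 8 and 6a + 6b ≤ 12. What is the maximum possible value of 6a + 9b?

Relaxing integrality, the LP optimum is 12.00 at (a,b) = (0, 1.33), which is not an integer point.
(a,b)=(0,1): 5·0+6·1=6≤8, 6·0+6·1=6≤12, objective 9.
(a,b)=(1,0): 5·1+6·0=5≤8, 6·1+6·0=6≤12, objective 6.
(a,b)=(0,0): 5·0+6·0=0≤8, 6·0+6·0=0≤12, objective 0.
Maximum is 9 at (a,b)=(0,1).

9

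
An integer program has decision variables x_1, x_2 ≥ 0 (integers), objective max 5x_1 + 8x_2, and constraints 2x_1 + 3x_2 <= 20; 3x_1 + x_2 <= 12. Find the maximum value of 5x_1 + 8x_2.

The continuous relaxation peaks at (0, 6.67) with value 53.33; rounding to a feasible lattice point costs some objective.
(x_1,x_2)=(1,6): 2·1+3·6=20≤20, 3·1+1·6=9≤12, objective 53.
(x_1,x_2)=(2,5): 2·2+3·5=19≤20, 3·2+1·5=11≤12, objective 50.
(x_1,x_2)=(0,6): 2·0+3·6=18≤20, 3·0+1·6=6≤12, objective 48.
No feasible integer point exceeds 53.

53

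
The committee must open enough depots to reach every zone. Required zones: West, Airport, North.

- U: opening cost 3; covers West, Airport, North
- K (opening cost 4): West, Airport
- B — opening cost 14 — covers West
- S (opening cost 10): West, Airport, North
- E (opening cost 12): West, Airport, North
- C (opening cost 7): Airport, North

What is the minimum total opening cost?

U alone covers West, Airport, North — every zone.
Total opening cost: 3.
No cover costs less than 3.

3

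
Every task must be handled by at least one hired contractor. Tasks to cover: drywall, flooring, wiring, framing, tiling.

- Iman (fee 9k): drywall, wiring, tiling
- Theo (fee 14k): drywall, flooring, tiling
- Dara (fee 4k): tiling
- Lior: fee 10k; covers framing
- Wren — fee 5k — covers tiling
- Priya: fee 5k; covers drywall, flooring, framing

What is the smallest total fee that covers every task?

14

This is an integer covering problem.
The greedy cost-per-new-task heuristic would pick Priya, Dara, and Iman for 18, but a cheaper cover exists.
Choose Iman and Priya: together they cover drywall, flooring, wiring, framing, tiling — every task.
Total fee: 9 + 5 = 14.
No cover costs less than 14.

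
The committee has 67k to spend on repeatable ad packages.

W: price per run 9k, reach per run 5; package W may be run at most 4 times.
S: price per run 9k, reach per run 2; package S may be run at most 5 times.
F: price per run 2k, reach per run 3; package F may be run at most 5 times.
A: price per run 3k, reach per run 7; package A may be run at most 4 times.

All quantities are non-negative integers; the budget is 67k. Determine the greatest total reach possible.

65

This is a bounded integer knapsack.
4×W, 5×F, and 4×A: price 58 ≤ 67, reach 4·5 + 5·3 + 4·7 = 63.
4×W, 1×S, 5×F, and 4×A: price 67 ≤ 67, reach 4·5 + 1·2 + 5·3 + 4·7 = 65.
Best is 65.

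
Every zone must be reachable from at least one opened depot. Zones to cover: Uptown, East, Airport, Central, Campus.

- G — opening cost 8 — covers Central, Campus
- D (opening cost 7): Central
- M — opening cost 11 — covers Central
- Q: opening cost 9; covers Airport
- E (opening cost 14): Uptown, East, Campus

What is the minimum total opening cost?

30

The greedy cost-per-new-zone heuristic would pick G, E, and Q for 31, but a cheaper cover exists.
Choose D, Q, and E: together they cover Uptown, East, Airport, Central, Campus — every zone.
Total opening cost: 7 + 9 + 14 = 30.
No cover costs less than 30.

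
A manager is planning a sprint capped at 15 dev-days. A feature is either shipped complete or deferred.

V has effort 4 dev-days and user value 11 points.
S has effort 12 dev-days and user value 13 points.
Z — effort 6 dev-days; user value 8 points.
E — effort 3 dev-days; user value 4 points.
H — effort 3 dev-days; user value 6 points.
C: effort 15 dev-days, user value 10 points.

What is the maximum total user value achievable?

Take V, Z, and H: effort 4 + 6 + 3 = 13 ≤ 15, user value 11 + 8 + 6 = 25.
No other feasible combination does better.

25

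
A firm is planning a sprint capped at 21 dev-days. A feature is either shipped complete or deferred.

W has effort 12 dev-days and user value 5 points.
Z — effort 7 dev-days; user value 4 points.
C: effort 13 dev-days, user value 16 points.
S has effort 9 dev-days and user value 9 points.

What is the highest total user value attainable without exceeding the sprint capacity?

W + S: effort 12 + 9 = 21 ≤ 21, user value 5 + 9 = 14.
Z + C: effort 7 + 13 = 20 ≤ 21, user value 4 + 16 = 20.
C: effort 13 ≤ 21, user value 16.
Best is Z and C with total user value 20.

20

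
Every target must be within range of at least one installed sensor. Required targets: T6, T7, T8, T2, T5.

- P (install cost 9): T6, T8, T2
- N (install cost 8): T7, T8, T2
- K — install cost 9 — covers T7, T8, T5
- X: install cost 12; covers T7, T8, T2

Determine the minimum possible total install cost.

18

This is an integer covering problem.
The greedy cost-per-new-target heuristic would pick N, P, and K for 26, but a cheaper cover exists.
Choose P and K: together they cover T6, T7, T8, T2, T5 — every target.
Total install cost: 9 + 9 = 18.
No cover costs less than 18.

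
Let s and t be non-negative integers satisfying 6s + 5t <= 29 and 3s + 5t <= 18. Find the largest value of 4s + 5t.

Relaxing integrality, the LP optimum is 21.67 at (s,t) = (3.67, 1.4), which is not an integer point.
(s,t)=(4,1): 6·4+5·1=29≤29, 3·4+5·1=17≤18, objective 21.
(s,t)=(2,2): 6·2+5·2=22≤29, 3·2+5·2=16≤18, objective 18.
(s,t)=(3,1): 6·3+5·1=23≤29, 3·3+5·1=14≤18, objective 17.
Maximum is 21 at (s,t)=(4,1).

21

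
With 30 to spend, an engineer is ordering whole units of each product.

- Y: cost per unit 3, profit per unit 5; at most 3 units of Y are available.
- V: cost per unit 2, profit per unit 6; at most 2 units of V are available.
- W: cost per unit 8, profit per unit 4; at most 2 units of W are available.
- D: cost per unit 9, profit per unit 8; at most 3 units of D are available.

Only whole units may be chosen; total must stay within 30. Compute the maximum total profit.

V has the best ratio (6/2); taking only V gives at most 2×6 = 12 (stopped by the supply cap of 2).
Mixing does better — 3×Y, 2×V, 1×W, and 1×D: cost 30 ≤ 30, profit 3·5 + 2·6 + 1·4 + 1·8 = 39.

39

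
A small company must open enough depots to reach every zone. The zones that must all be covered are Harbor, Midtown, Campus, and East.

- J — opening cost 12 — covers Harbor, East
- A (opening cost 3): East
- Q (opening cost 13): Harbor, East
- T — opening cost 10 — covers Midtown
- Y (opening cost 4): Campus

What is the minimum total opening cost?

26

The greedy cost-per-new-zone heuristic would pick A, Y, T, and J for 29, but a cheaper cover exists.
Choose J, T, and Y: together they cover Harbor, Midtown, Campus, East — every zone.
Total opening cost: 12 + 10 + 4 = 26.
No cover costs less than 26.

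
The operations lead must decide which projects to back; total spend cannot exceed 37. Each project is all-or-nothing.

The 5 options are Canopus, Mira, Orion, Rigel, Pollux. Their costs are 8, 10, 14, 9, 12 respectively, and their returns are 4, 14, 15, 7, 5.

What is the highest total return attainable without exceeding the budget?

This is a 0-1 knapsack instance.
Allowing fractional choices, the relaxed optimum would be about 38.0, but projects are indivisible.
Mira + Orion + Rigel: cost 10 + 14 + 9 = 33 ≤ 37, return 14 + 15 + 7 = 36.
Mira + Orion + Pollux: cost 10 + 14 + 12 = 36 ≤ 37, return 14 + 15 + 5 = 34.
Canopus + Mira + Orion: cost 8 + 10 + 14 = 32 ≤ 37, return 4 + 14 + 15 = 33.
Best is Mira, Orion, and Rigel with total return 36.

36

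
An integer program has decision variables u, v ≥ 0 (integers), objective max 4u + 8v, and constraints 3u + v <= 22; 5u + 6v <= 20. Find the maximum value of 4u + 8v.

Relaxing integrality, the LP optimum is 26.67 at (u,v) = (0, 3.33), which is not an integer point.
(u,v)=(0,3): 3·0+1·3=3≤22, 5·0+6·3=18≤20, objective 24.
(u,v)=(1,2): 3·1+1·2=5≤22, 5·1+6·2=17≤20, objective 20.
The best lattice point is (0,3), giving 24.

24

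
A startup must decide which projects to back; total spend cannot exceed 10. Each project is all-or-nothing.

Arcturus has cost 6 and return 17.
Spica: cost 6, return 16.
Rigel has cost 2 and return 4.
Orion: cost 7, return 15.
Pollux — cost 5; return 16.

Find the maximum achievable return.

21

Allowing fractional choices, the relaxed optimum would be about 30.2, but projects are indivisible.
Spica + Rigel: cost 6 + 2 = 8 ≤ 10, return 16 + 4 = 20.
Arcturus + Rigel: cost 6 + 2 = 8 ≤ 10, return 17 + 4 = 21.
Rigel + Pollux: cost 2 + 5 = 7 ≤ 10, return 4 + 16 = 20.
Best is Arcturus and Rigel with total return 21.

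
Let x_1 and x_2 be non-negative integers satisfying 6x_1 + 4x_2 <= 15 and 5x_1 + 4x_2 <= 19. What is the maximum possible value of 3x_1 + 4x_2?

12

(x_1,x_2)=(0,3) is feasible, giving 12.
(x_1,x_2)=(1,2) is feasible, giving 11.
(x_1,x_2)=(0,2) is feasible, giving 8.
The best lattice point is (0,3), giving 12.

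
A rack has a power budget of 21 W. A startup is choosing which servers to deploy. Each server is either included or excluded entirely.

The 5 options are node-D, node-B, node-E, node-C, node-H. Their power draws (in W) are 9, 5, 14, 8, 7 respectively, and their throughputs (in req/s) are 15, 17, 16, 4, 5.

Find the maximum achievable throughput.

Take node-D, node-B, and node-H: power draw 9 + 5 + 7 = 21 ≤ 21, throughput 15 + 17 + 5 = 37.
No other feasible combination does better.

37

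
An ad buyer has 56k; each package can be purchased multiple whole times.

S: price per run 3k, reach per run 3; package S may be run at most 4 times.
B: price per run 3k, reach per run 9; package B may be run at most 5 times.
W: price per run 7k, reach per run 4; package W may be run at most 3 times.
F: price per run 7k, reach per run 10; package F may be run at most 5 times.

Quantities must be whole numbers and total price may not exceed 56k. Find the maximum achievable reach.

2×S, 5×B, and 5×F: price 56 ≤ 56, reach 2·3 + 5·9 + 5·10 = 101.
1×S, 5×B, and 5×F: price 53 ≤ 56, reach 1·3 + 5·9 + 5·10 = 98.
Best is 101.

101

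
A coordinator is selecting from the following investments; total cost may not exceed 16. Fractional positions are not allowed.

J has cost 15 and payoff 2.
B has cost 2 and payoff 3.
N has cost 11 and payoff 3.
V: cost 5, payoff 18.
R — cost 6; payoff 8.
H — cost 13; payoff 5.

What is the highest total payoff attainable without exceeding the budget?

29

Allowing fractional choices, the relaxed optimum would be about 30.2, but investments are indivisible.
B + V + R: cost 2 + 5 + 6 = 13 ≤ 16, payoff 3 + 18 + 8 = 29.
V + R: cost 5 + 6 = 11 ≤ 16, payoff 18 + 8 = 26.
Best is B, V, and R with total payoff 29.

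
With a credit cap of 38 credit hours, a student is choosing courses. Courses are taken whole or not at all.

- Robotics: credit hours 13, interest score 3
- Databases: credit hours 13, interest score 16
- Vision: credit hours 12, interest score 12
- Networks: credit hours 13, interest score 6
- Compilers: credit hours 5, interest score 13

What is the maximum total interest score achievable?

Databases + Networks + Compilers: credit hours 13 + 13 + 5 = 31 ≤ 38, interest score 16 + 6 + 13 = 35.
Databases + Vision + Networks: credit hours 13 + 12 + 13 = 38 ≤ 38, interest score 16 + 12 + 6 = 34.
Databases + Vision + Compilers: credit hours 13 + 12 + 5 = 30 ≤ 38, interest score 16 + 12 + 13 = 41.
Best is Databases, Vision, and Compilers with total interest score 41.

41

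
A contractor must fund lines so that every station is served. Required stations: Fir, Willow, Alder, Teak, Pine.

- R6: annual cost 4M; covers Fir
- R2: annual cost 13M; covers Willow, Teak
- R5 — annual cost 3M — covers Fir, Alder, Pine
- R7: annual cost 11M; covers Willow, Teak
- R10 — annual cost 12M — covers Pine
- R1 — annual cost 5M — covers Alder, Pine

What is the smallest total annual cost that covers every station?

14

Choose R5 and R7: together they cover Fir, Willow, Alder, Teak, Pine — every station.
Total annual cost: 3 + 11 = 14.
No cover costs less than 14.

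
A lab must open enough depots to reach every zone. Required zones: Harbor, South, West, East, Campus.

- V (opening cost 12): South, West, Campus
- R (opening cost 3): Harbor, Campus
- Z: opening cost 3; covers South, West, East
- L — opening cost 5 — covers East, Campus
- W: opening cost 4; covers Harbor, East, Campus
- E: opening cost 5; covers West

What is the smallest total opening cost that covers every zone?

6

This is a weighted set-cover instance.
Choose R and Z: together they cover Harbor, South, West, East, Campus — every zone.
Total opening cost: 3 + 3 = 6.
No cover costs less than 6.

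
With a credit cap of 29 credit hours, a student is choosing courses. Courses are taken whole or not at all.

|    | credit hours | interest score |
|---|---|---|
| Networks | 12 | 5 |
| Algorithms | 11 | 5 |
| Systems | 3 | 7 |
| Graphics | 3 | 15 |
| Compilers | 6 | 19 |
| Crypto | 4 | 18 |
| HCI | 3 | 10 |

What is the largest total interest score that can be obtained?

Take Systems, Graphics, Compilers, Crypto, and HCI: credit hours 3 + 3 + 6 + 4 + 3 = 19 ≤ 29, interest score 7 + 15 + 19 + 18 + 10 = 69.
No other feasible combination does better.

69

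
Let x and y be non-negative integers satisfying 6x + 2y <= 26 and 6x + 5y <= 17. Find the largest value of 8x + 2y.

18

Relaxing integrality, the LP optimum is 22.67 at (x,y) = (2.83, 0), which is not an integer point.
(x,y)=(2,1): 6·2+2·1=14≤26, 6·2+5·1=17≤17, objective 18.
(x,y)=(2,0): 6·2+2·0=12≤26, 6·2+5·0=12≤17, objective 16.
The best lattice point is (2,1), giving 18.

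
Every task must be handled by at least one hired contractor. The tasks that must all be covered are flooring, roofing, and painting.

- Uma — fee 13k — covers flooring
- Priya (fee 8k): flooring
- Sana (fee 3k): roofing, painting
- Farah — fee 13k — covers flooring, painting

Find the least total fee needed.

Choose Priya and Sana: together they cover flooring, roofing, painting — every task.
Total fee: 8 + 3 = 11.
No cover costs less than 11.

11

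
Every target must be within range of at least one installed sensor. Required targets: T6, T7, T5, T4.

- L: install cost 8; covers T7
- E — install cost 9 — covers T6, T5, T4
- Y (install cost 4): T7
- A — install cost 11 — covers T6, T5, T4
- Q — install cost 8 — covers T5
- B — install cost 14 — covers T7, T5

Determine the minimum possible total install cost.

13

Choose E and Y: together they cover T6, T7, T5, T4 — every target.
Total install cost: 9 + 4 = 13.
No cover costs less than 13.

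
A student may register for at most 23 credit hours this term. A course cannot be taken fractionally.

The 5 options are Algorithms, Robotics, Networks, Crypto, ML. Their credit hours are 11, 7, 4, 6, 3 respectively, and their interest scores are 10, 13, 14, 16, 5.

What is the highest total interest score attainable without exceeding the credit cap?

48

This is an integer program with binary decision variables.
Robotics + Networks + Crypto: credit hours 7 + 4 + 6 = 17 ≤ 23, interest score 13 + 14 + 16 = 43.
Robotics + Networks + Crypto + ML: credit hours 7 + 4 + 6 + 3 = 20 ≤ 23, interest score 13 + 14 + 16 + 5 = 48.
Algorithms + Networks + Crypto: credit hours 11 + 4 + 6 = 21 ≤ 23, interest score 10 + 14 + 16 = 40.
Best is Robotics, Networks, Crypto, and ML with total interest score 48.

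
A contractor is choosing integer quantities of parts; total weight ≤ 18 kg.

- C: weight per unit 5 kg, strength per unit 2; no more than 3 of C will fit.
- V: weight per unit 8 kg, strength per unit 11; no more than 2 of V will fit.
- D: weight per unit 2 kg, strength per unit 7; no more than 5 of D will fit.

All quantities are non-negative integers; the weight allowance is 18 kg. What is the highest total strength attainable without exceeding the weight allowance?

D has the best ratio (7/2); taking only D gives at most 5×7 = 35 (stopped by the supply cap of 5).
Mixing does better — 1×V and 5×D: weight 18 ≤ 18, strength 1·11 + 5·7 = 46.

46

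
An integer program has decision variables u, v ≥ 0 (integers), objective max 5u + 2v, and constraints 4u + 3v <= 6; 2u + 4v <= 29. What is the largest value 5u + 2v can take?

(u,v)=(1,0): 4·1+3·0=4≤6, 2·1+4·0=2≤29, objective 5.
(u,v)=(0,1): 4·0+3·1=3≤6, 2·0+4·1=4≤29, objective 2.
(u,v)=(0,0): 4·0+3·0=0≤6, 2·0+4·0=0≤29, objective 0.
Maximum is 5 at (u,v)=(1,0).

5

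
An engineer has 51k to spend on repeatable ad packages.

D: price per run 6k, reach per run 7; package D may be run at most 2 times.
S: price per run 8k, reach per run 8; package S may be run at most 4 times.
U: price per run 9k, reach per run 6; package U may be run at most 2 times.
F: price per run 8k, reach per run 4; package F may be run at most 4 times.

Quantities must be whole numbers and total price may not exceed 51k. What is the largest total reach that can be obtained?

D has the best ratio (7/6); taking only D gives at most 2×7 = 14 (stopped by the supply cap of 2).
Mixing does better — 2×D and 4×S: price 44 ≤ 51, reach 2·7 + 4·8 = 46.

46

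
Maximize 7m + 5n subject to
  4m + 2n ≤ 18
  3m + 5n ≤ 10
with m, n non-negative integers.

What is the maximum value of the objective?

(m,n)=(3,0): 4·3+2·0=12≤18, 3·3+5·0=9≤10, objective 21.
(m,n)=(2,0): 4·2+2·0=8≤18, 3·2+5·0=6≤10, objective 14.
The best lattice point is (3,0), giving 21.

21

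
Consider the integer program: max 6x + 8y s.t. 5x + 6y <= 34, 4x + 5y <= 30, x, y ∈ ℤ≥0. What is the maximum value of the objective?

(x,y)=(2,4): 5·2+6·4=34≤34, 4·2+5·4=28≤30, objective 44.
(x,y)=(3,3): 5·3+6·3=33≤34, 4·3+5·3=27≤30, objective 42.
(x,y)=(0,5): 5·0+6·5=30≤34, 4·0+5·5=25≤30, objective 40.
(x,y)=(1,4): 5·1+6·4=29≤34, 4·1+5·4=24≤30, objective 38.
Maximum is 44 at (x,y)=(2,4).

44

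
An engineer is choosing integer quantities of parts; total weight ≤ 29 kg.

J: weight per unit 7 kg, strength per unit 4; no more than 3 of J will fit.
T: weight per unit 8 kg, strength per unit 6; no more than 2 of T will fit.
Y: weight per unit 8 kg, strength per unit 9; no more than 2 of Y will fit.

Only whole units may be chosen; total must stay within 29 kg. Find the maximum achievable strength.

This is a bounded integer knapsack.
1×T and 2×Y: weight 24 ≤ 29, strength 1·6 + 2·9 = 24.
1×J and 2×Y: weight 23 ≤ 29, strength 1·4 + 2·9 = 22.
Best is 24.

24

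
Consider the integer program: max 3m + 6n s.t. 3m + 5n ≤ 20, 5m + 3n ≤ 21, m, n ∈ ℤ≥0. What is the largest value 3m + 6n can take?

24

(m,n)=(0,4): 3·0+5·4=20≤20, 5·0+3·4=12≤21, objective 24.
(m,n)=(1,3): 3·1+5·3=18≤20, 5·1+3·3=14≤21, objective 21.
(m,n)=(0,3): 3·0+5·3=15≤20, 5·0+3·3=9≤21, objective 18.
No feasible integer point exceeds 24.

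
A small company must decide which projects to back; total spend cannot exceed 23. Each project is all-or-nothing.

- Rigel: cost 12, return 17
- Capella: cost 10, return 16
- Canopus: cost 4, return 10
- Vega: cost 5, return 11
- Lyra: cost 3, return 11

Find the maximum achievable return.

48

This is a 0-1 knapsack instance.
Allowing fractional choices, the relaxed optimum would be about 49.4, but projects are indivisible.
Capella + Canopus + Vega + Lyra: cost 10 + 4 + 5 + 3 = 22 ≤ 23, return 16 + 10 + 11 + 11 = 48.
Rigel + Vega + Lyra: cost 12 + 5 + 3 = 20 ≤ 23, return 17 + 11 + 11 = 39.
Capella + Vega + Lyra: cost 10 + 5 + 3 = 18 ≤ 23, return 16 + 11 + 11 = 38.
Best is Capella, Canopus, Vega, and Lyra with total return 48.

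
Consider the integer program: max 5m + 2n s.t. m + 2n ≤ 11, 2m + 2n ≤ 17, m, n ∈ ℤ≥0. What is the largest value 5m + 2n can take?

(m,n)=(8,0): 1·8+2·0=8≤11, 2·8+2·0=16≤17, objective 40.
(m,n)=(7,1): 1·7+2·1=9≤11, 2·7+2·1=16≤17, objective 37.
(m,n)=(7,0): 1·7+2·0=7≤11, 2·7+2·0=14≤17, objective 35.
No feasible integer point exceeds 40.

40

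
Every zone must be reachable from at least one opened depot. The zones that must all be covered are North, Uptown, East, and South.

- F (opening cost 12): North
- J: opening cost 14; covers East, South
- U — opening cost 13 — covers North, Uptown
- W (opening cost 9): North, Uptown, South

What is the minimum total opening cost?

Choose J and W: together they cover North, Uptown, East, South — every zone.
Total opening cost: 14 + 9 = 23.
No cover costs less than 23.

23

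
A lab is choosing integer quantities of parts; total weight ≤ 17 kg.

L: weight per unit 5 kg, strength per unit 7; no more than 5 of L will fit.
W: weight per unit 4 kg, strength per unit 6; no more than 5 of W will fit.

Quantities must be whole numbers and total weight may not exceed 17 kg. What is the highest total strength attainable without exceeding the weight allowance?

W has the best ratio (6/4); taking only W gives at most 4×6 = 24 (stopped by the weight limit).
Mixing does better — 1×L and 3×W: weight 17 ≤ 17, strength 1·7 + 3·6 = 25.

25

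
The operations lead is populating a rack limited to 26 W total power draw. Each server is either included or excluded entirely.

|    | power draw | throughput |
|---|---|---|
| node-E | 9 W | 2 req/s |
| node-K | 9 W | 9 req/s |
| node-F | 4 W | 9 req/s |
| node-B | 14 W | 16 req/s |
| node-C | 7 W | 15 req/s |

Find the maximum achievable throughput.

40

node-B + node-C: power draw 14 + 7 = 21 ≤ 26, throughput 16 + 15 = 31.
node-F + node-B + node-C: power draw 4 + 14 + 7 = 25 ≤ 26, throughput 9 + 16 + 15 = 40.
node-K + node-F + node-C: power draw 9 + 4 + 7 = 20 ≤ 26, throughput 9 + 9 + 15 = 33.
Best is node-F, node-B, and node-C with total throughput 40.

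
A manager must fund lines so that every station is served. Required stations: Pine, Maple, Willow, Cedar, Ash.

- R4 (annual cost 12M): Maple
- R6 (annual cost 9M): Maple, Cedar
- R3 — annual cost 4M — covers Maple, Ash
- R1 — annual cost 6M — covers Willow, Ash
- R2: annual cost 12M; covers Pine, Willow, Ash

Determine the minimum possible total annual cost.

The greedy cost-per-new-station heuristic would pick R3, R1, R6, and R2 for 31, but a cheaper cover exists.
Choose R6 and R2: together they cover Pine, Maple, Willow, Cedar, Ash — every station.
Total annual cost: 9 + 12 = 21.
No cover costs less than 21.

21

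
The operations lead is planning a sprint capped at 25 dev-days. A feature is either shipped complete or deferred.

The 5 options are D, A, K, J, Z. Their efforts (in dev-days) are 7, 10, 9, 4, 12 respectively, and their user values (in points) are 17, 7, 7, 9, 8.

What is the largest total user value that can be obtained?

D + A + J: effort 7 + 10 + 4 = 21 ≤ 25, user value 17 + 7 + 9 = 33.
D + K + J: effort 7 + 9 + 4 = 20 ≤ 25, user value 17 + 7 + 9 = 33.
D + J + Z: effort 7 + 4 + 12 = 23 ≤ 25, user value 17 + 9 + 8 = 34.
Best is D, J, and Z with total user value 34.

34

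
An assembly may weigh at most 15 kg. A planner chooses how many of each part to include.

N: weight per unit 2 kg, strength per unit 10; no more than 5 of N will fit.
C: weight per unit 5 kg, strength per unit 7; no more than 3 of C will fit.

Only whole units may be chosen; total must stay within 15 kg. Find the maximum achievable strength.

N has the best ratio (10/2); taking only N gives at most 5×10 = 50 (stopped by the supply cap of 5).
Mixing does better — 5×N and 1×C: weight 15 ≤ 15, strength 5·10 + 1·7 = 57.

57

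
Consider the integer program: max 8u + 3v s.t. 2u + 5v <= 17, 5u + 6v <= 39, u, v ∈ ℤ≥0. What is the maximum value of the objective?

56

Relaxing integrality, the LP optimum is 62.40 at (u,v) = (7.8, 0), which is not an integer point.
(u,v)=(7,0): 2·7+5·0=14≤17, 5·7+6·0=35≤39, objective 56.
(u,v)=(6,1): 2·6+5·1=17≤17, 5·6+6·1=36≤39, objective 51.
(u,v)=(6,0): 2·6+5·0=12≤17, 5·6+6·0=30≤39, objective 48.
No feasible integer point exceeds 56.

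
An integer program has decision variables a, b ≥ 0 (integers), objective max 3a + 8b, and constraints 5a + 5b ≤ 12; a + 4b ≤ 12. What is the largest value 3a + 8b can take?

16

(a,b)=(0,2): 5·0+5·2=10≤12, 1·0+4·2=8≤12, objective 16.
(a,b)=(1,1): 5·1+5·1=10≤12, 1·1+4·1=5≤12, objective 11.
No feasible integer point exceeds 16.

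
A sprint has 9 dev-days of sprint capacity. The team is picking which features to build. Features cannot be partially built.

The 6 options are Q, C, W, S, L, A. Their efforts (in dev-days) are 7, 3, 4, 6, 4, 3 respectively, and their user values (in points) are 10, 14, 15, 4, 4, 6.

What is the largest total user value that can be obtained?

29

Allowing fractional choices, the relaxed optimum would be about 33.0, but features are indivisible.
W + A: effort 4 + 3 = 7 ≤ 9, user value 15 + 6 = 21.
C + W: effort 3 + 4 = 7 ≤ 9, user value 14 + 15 = 29.
C + A: effort 3 + 3 = 6 ≤ 9, user value 14 + 6 = 20.
Best is C and W with total user value 29.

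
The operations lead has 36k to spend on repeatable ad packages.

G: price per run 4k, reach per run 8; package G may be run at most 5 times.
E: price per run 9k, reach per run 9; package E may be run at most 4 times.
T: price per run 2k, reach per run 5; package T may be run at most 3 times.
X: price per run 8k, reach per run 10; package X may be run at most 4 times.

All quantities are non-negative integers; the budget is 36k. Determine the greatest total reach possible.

This is a bounded integer knapsack.
Take 5×G, 3×T, and 1×X: price 34 ≤ 36, reach 5·8 + 3·5 + 1·10 = 65.
T has the best ratio (5/2) and is taken to its limit of 3; remaining capacity is filled optimally with the others.

65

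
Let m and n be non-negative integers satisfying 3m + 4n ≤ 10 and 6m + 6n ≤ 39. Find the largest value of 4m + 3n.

12

(m,n)=(3,0): 3·3+4·0=9≤10, 6·3+6·0=18≤39, objective 12.
(m,n)=(2,1): 3·2+4·1=10≤10, 6·2+6·1=18≤39, objective 11.
(m,n)=(2,0): 3·2+4·0=6≤10, 6·2+6·0=12≤39, objective 8.
Maximum is 12 at (m,n)=(3,0).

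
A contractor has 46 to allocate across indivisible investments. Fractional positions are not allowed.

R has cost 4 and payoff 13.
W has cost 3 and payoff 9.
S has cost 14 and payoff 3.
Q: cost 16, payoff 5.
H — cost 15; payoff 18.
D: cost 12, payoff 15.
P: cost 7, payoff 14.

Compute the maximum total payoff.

69

Allowing fractional choices, the relaxed optimum would be about 70.6, but investments are indivisible.
R + W + H + D + P: cost 4 + 3 + 15 + 12 + 7 = 41 ≤ 46, payoff 13 + 9 + 18 + 15 + 14 = 69.
R + H + D + P: cost 4 + 15 + 12 + 7 = 38 ≤ 46, payoff 13 + 18 + 15 + 14 = 60.
Best is R, W, H, D, and P with total payoff 69.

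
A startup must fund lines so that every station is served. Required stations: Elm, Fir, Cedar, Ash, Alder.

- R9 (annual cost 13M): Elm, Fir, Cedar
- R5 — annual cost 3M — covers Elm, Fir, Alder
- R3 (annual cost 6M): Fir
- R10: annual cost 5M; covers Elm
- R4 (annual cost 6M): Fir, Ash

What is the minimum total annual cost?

Choose R9, R5, and R4: together they cover Elm, Fir, Cedar, Ash, Alder — every station.
Total annual cost: 13 + 3 + 6 = 22.
No cover costs less than 22.

22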